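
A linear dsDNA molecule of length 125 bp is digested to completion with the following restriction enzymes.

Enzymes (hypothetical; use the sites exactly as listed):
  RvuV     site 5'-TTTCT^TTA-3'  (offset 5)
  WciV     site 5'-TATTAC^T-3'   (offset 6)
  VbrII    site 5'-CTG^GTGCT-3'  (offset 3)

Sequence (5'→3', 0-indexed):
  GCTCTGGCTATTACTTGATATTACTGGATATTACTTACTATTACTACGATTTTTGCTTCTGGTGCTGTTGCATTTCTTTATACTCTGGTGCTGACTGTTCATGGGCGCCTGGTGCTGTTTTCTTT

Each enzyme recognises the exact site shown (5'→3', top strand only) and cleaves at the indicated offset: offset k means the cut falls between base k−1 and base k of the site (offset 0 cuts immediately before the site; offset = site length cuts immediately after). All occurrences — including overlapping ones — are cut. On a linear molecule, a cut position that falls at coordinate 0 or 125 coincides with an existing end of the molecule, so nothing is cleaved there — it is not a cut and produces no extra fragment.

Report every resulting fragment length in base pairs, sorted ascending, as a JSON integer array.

Per-enzyme occurrences:
  RvuV (TTTCTTTA, off=5): starts [72] → cuts [77]
  WciV (TATTACT, off=6): starts [8, 18, 28, 38] → cuts [14, 24, 34, 44]
  VbrII (CTGGTGCT, off=3): starts [58, 84, 108] → cuts [61, 87, 111]

All cut coordinates (distinct, sorted): [14, 24, 34, 44, 61, 77, 87, 111]

Fragment lengths:
  [0,14): 14 bp
  [14,24): 10 bp
  [24,34): 10 bp
  [34,44): 10 bp
  [44,61): 17 bp
  [61,77): 16 bp
  [77,87): 10 bp
  [87,111): 24 bp
  [111,125): 14 bp

[10,10,10,10,14,14,16,17,24]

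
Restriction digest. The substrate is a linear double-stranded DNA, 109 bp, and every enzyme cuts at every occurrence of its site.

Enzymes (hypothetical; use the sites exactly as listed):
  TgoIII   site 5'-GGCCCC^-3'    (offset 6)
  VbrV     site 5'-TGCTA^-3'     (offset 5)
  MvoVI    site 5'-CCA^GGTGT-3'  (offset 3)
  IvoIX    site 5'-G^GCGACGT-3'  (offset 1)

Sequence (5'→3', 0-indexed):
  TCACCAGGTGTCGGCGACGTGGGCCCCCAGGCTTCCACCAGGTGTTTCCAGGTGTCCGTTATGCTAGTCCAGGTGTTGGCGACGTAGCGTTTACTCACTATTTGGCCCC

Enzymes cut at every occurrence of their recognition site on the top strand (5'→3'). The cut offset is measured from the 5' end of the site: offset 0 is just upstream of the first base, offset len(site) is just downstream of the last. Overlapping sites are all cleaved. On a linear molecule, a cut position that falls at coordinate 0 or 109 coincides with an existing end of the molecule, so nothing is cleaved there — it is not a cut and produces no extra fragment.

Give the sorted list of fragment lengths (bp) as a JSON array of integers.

[5,6,7,7,10,13,14,16,31]

Per-enzyme occurrences:
  TgoIII (GGCCCC, off=6): starts [21, 103] → cuts [27] (position 109 is a terminus of the linear molecule — no cut)
  VbrV (TGCTA, off=5): starts [61] → cuts [66]
  MvoVI (CCAGGTGT, off=3): starts [3, 37, 47, 68] → cuts [6, 40, 50, 71]
  IvoIX (GGCGACGT, off=1): starts [12, 77] → cuts [13, 78]

All cut coordinates (distinct, sorted): [6, 13, 27, 40, 50, 66, 71, 78]

Fragments:
  [0,6): 6 bp
  [6,13): 7 bp
  [13,27): 14 bp
  [27,40): 13 bp
  [40,50): 10 bp
  [50,66): 16 bp
  [66,71): 5 bp
  [71,78): 7 bp
  [78,109): 31 bp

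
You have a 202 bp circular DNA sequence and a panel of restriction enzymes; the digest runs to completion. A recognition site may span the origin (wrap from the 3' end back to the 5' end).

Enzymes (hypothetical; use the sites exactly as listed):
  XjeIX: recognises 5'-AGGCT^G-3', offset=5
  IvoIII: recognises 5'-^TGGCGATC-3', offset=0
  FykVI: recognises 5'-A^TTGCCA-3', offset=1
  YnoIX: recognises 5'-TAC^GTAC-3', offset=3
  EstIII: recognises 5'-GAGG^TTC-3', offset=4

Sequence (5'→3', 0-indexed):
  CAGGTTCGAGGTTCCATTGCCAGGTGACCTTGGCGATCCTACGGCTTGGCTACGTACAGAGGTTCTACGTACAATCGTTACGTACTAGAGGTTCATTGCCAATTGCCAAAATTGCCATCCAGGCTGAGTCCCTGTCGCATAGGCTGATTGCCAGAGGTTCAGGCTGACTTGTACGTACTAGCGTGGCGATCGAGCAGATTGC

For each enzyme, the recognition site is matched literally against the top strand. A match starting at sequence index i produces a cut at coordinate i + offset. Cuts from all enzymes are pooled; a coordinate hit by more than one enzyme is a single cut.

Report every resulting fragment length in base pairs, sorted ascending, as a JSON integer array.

[2,4,5,6,7,8,9,9,9,9,10,10,13,14,14,15,15,20,23]

Per-enzyme occurrences:
  XjeIX AGGCTG/5: at [120, 140, 160] ⇒ [125, 145, 165]
  IvoIII TGGCGATC/0: at [30, 183] ⇒ [30, 183]
  FykVI ATTGCCA/1: at [15, 94, 101, 110, 146, 197] ⇒ [16, 95, 102, 111, 147, 198]
  YnoIX TACGTAC/3: at [50, 65, 78, 171] ⇒ [53, 68, 81, 174]
  EstIII GAGGTTC/4: at [7, 58, 87, 153] ⇒ [11, 62, 91, 157]

All cut coordinates (distinct, sorted): [11, 16, 30, 53, 62, 68, 81, 91, 95, 102, 111, 125, 145, 147, 157, 165, 174, 183, 198]

Fragment lengths:
  11→16: 5 bp
  16→30: 14 bp
  30→53: 23 bp
  53→62: 9 bp
  62→68: 6 bp
  68→81: 13 bp
  81→91: 10 bp
  91→95: 4 bp
  95→102: 7 bp
  102→111: 9 bp
  111→125: 14 bp
  125→145: 20 bp
  145→147: 2 bp
  147→157: 10 bp
  157→165: 8 bp
  165→174: 9 bp
  174→183: 9 bp
  183→198: 15 bp
  198→11 (wrap): 202-198+11 = 15 bp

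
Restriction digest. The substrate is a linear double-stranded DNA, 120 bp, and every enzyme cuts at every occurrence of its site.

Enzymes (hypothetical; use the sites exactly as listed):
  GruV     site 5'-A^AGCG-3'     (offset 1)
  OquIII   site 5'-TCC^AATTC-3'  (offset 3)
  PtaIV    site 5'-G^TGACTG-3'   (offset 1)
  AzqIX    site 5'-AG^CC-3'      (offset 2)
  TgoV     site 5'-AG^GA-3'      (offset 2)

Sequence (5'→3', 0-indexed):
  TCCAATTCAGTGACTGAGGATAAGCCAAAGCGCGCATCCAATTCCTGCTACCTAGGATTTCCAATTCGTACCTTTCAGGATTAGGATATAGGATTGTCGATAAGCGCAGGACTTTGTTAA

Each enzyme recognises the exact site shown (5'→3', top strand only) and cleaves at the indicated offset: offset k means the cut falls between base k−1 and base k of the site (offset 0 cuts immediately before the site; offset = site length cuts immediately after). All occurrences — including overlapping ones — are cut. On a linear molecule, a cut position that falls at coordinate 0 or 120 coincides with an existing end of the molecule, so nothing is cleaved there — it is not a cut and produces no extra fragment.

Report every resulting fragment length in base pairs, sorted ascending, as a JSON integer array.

Per-enzyme occurrences:
  GruV AAGCG/1: at [27, 101] ⇒ [28, 102]
  OquIII TCCAATTC/3: at [0, 36, 59] ⇒ [3, 39, 62]
  PtaIV GTGACTG/1: at [9] ⇒ [10]
  AzqIX AGCC/2: at [22] ⇒ [24]
  TgoV AGGA/2: at [16, 53, 76, 82, 89, 107] ⇒ [18, 55, 78, 84, 91, 109]

Pooled cuts: [3, 10, 18, 24, 28, 39, 55, 62, 78, 84, 91, 102, 109]

Fragment lengths:
  [0,3): 3 bp
  [3,10): 7 bp
  [10,18): 8 bp
  [18,24): 6 bp
  [24,28): 4 bp
  [28,39): 11 bp
  [39,55): 16 bp
  [55,62): 7 bp
  [62,78): 16 bp
  [78,84): 6 bp
  [84,91): 7 bp
  [91,102): 11 bp
  [102,109): 7 bp
  [109,120): 11 bp

[3,4,6,6,7,7,7,7,8,11,11,11,16,16]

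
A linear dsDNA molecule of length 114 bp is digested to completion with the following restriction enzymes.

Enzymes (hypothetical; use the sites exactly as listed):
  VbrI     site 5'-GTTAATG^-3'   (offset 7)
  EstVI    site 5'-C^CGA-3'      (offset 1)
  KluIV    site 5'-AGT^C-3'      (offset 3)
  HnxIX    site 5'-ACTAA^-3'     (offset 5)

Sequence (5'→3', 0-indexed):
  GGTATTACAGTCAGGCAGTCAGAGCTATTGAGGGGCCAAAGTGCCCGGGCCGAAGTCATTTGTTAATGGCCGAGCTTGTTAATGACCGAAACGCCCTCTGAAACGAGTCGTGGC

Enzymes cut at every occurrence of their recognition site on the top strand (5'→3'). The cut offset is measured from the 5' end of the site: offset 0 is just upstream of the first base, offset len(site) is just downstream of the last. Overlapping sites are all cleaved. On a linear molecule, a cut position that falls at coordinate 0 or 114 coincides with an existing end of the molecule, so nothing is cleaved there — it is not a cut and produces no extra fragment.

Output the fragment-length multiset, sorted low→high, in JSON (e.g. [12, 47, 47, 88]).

Per-enzyme occurrences:
  VbrI GTTAATG/7: at [61, 77] ⇒ [68, 84]
  EstVI CCGA/1: at [49, 69, 85] ⇒ [50, 70, 86]
  KluIV AGTC/3: at [8, 16, 53, 105] ⇒ [11, 19, 56, 108]
  HnxIX (ACTAA, off=5): no sites

Pooled cuts: [11, 19, 50, 56, 68, 70, 84, 86, 108]

Fragments:
  [0,11): 11 bp
  [11,19): 8 bp
  [19,50): 31 bp
  [50,56): 6 bp
  [56,68): 12 bp
  [68,70): 2 bp
  [70,84): 14 bp
  [84,86): 2 bp
  [86,108): 22 bp
  [108,114): 6 bp

[2,2,6,6,8,11,12,14,22,31]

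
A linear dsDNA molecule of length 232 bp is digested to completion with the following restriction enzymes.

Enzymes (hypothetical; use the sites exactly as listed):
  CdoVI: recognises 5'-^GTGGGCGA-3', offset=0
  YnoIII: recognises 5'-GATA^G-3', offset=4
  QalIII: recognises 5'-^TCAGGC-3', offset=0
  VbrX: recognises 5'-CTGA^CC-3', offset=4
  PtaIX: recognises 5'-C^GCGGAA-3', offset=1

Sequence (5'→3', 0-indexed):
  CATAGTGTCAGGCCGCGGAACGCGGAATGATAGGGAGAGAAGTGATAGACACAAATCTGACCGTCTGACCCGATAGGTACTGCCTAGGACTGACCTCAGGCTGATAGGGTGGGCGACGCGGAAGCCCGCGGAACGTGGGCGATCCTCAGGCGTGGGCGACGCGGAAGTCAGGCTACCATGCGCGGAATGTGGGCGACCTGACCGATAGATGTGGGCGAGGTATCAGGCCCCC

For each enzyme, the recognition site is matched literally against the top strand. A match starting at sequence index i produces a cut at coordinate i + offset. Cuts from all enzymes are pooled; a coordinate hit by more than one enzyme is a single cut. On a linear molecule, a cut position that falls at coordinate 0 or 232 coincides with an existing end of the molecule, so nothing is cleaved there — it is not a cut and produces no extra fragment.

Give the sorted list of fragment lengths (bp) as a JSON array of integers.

[2,2,3,6,6,7,7,7,7,7,7,7,8,9,9,10,10,11,11,11,12,13,13,14,15,18]

Site scan:
  CdoVI (GTGGGCGA, off=0): starts [108, 134, 151, 188, 210] → cuts [108, 134, 151, 188, 210]
  YnoIII (GATAG, off=4): starts [28, 43, 71, 102, 203] → cuts [32, 47, 75, 106, 207]
  QalIII (TCAGGC, off=0): starts [7, 95, 145, 167, 222] → cuts [7, 95, 145, 167, 222]
  VbrX (CTGACC, off=4): starts [56, 64, 89, 197] → cuts [60, 68, 93, 201]
  PtaIX (CGCGGAA, off=1): starts [13, 20, 116, 126, 159, 180] → cuts [14, 21, 117, 127, 160, 181]

All cut coordinates (distinct, sorted): [7, 14, 21, 32, 47, 60, 68, 75, 93, 95, 106, 108, 117, 127, 134, 145, 151, 160, 167, 181, 188, 201, 207, 210, 222]

Fragments:
  [0,7): 7 bp
  [7,14): 7 bp
  [14,21): 7 bp
  [21,32): 11 bp
  [32,47): 15 bp
  [47,60): 13 bp
  [60,68): 8 bp
  [68,75): 7 bp
  [75,93): 18 bp
  [93,95): 2 bp
  [95,106): 11 bp
  [106,108): 2 bp
  [108,117): 9 bp
  [117,127): 10 bp
  [127,134): 7 bp
  [134,145): 11 bp
  [145,151): 6 bp
  [151,160): 9 bp
  [160,167): 7 bp
  [167,181): 14 bp
  [181,188): 7 bp
  [188,201): 13 bp
  [201,207): 6 bp
  [207,210): 3 bp
  [210,222): 12 bp
  [222,232): 10 bp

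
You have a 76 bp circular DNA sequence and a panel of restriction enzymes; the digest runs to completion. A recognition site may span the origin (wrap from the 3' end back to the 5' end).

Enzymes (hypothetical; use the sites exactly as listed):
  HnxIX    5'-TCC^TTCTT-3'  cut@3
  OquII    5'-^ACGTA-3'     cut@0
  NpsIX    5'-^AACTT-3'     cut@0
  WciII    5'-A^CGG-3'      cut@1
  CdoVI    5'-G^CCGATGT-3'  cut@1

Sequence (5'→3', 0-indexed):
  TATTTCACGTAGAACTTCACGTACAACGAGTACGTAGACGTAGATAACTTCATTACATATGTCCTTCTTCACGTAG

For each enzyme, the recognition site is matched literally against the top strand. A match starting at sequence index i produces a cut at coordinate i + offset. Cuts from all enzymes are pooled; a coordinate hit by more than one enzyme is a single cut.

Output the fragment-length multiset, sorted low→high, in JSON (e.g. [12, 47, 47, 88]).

Per-enzyme occurrences:
  HnxIX (TCCTTCTT, off=3): starts [61] → cuts [64]
  OquII (ACGTA, off=0): starts [6, 18, 31, 37, 70] → cuts [6, 18, 31, 37, 70]
  NpsIX (AACTT, off=0): starts [12, 45] → cuts [12, 45]
  WciII (ACGG, off=1): no sites
  CdoVI (GCCGATGT, off=1): no sites

Pooled cuts: [6, 12, 18, 31, 37, 45, 64, 70]

Fragment lengths:
  6→12: 6 bp
  12→18: 6 bp
  18→31: 13 bp
  31→37: 6 bp
  37→45: 8 bp
  45→64: 19 bp
  64→70: 6 bp
  70→6 (wrap): 76-70+6 = 12 bp

[6,6,6,6,8,12,13,19]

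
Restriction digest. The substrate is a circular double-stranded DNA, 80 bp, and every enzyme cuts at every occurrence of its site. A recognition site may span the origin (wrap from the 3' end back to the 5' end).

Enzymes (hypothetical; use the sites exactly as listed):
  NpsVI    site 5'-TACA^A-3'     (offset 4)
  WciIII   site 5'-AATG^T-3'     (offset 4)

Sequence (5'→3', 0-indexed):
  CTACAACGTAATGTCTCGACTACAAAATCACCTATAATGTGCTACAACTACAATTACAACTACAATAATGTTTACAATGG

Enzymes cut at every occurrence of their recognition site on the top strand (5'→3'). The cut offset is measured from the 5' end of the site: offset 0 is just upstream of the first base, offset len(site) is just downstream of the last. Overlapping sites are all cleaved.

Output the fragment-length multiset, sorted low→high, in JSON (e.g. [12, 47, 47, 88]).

Scan for sites:
  NpsVI TACAA/4: at [1, 20, 42, 48, 54, 60, 72] ⇒ [5, 24, 46, 52, 58, 64, 76]
  WciIII AATGT/4: at [9, 35, 66] ⇒ [13, 39, 70]

Pooled cuts: [5, 13, 24, 39, 46, 52, 58, 64, 70, 76]

Fragment lengths:
  5→13: 8 bp
  13→24: 11 bp
  24→39: 15 bp
  39→46: 7 bp
  46→52: 6 bp
  52→58: 6 bp
  58→64: 6 bp
  64→70: 6 bp
  70→76: 6 bp
  76→5 (wrap): 80-76+5 = 9 bp

[6,6,6,6,6,7,8,9,11,15]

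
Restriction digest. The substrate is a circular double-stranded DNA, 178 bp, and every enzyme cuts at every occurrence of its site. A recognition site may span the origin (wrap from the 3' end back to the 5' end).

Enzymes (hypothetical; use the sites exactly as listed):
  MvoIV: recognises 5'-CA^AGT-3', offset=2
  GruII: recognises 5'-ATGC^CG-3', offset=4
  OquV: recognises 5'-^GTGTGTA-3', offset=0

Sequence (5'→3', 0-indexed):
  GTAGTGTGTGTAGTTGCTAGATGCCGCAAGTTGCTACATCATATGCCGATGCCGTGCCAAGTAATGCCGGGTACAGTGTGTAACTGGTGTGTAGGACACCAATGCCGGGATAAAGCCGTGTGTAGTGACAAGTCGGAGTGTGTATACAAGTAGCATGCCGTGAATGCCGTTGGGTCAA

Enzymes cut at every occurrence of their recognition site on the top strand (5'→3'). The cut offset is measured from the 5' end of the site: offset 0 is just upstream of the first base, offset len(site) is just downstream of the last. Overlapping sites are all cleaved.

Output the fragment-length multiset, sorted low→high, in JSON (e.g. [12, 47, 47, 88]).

Site scan:
  MvoIV CAAGT/2: at [26, 57, 128, 146, 175] ⇒ [28, 59, 130, 148, 177]
  GruII ATGCCG/4: at [20, 42, 48, 63, 101, 154, 163] ⇒ [24, 46, 52, 67, 105, 158, 167]
  OquV GTGTGTA/0: at [5, 75, 86, 117, 137] ⇒ [5, 75, 86, 117, 137]

All cut coordinates (distinct, sorted): [5, 24, 28, 46, 52, 59, 67, 75, 86, 105, 117, 130, 137, 148, 158, 167, 177]

Fragments:
  5→24: 19 bp
  24→28: 4 bp
  28→46: 18 bp
  46→52: 6 bp
  52→59: 7 bp
  59→67: 8 bp
  67→75: 8 bp
  75→86: 11 bp
  86→105: 19 bp
  105→117: 12 bp
  117→130: 13 bp
  130→137: 7 bp
  137→148: 11 bp
  148→158: 10 bp
  158→167: 9 bp
  167→177: 10 bp
  177→5 (wrap): 178-177+5 = 6 bp

[4,6,6,7,7,8,8,9,10,10,11,11,12,13,18,19,19]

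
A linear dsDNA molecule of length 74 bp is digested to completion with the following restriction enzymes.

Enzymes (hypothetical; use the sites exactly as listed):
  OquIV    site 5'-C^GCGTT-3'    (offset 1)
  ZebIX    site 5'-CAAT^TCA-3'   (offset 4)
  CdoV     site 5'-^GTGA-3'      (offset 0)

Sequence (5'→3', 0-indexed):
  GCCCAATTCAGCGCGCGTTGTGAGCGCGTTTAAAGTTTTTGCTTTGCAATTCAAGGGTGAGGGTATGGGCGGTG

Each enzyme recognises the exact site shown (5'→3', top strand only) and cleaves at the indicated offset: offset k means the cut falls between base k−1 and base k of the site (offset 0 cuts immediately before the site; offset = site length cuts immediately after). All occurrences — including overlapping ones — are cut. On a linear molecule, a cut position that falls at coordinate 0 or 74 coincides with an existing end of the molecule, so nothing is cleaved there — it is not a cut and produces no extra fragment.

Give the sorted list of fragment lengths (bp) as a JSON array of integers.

Scan for sites:
  OquIV CGCGTT/1: at [13, 24] ⇒ [14, 25]
  ZebIX CAATTCA/4: at [3, 46] ⇒ [7, 50]
  CdoV GTGA/0: at [19, 56] ⇒ [19, 56]

Pooled cuts: [7, 14, 19, 25, 50, 56]

Fragment lengths:
  [0,7): 7 bp
  [7,14): 7 bp
  [14,19): 5 bp
  [19,25): 6 bp
  [25,50): 25 bp
  [50,56): 6 bp
  [56,74): 18 bp

[5,6,6,7,7,18,25]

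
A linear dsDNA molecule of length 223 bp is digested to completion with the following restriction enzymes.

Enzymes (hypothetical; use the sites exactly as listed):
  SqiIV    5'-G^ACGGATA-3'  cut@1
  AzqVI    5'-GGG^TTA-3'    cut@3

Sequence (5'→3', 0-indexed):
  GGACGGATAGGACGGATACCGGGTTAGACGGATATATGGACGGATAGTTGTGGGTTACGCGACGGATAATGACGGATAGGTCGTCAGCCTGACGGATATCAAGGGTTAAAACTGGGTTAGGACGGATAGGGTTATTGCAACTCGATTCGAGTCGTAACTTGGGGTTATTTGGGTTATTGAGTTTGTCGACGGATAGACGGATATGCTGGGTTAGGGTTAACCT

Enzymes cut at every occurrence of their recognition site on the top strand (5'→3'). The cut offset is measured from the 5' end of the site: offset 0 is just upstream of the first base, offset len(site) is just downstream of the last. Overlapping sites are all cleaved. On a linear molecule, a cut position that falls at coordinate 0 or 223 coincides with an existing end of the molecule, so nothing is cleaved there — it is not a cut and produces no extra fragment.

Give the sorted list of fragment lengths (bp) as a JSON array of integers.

Scan for sites:
  SqiIV (GACGGATA, off=1): starts [1, 10, 26, 38, 60, 70, 90, 120, 187, 195] → cuts [2, 11, 27, 39, 61, 71, 91, 121, 188, 196]
  AzqVI (GGGTTA, off=3): starts [20, 51, 102, 113, 128, 161, 170, 207, 213] → cuts [23, 54, 105, 116, 131, 164, 173, 210, 216]

All cut coordinates (distinct, sorted): [2, 11, 23, 27, 39, 54, 61, 71, 91, 105, 116, 121, 131, 164, 173, 188, 196, 210, 216]

Fragments:
  [0,2): 2 bp
  [2,11): 9 bp
  [11,23): 12 bp
  [23,27): 4 bp
  [27,39): 12 bp
  [39,54): 15 bp
  [54,61): 7 bp
  [61,71): 10 bp
  [71,91): 20 bp
  [91,105): 14 bp
  [105,116): 11 bp
  [116,121): 5 bp
  [121,131): 10 bp
  [131,164): 33 bp
  [164,173): 9 bp
  [173,188): 15 bp
  [188,196): 8 bp
  [196,210): 14 bp
  [210,216): 6 bp
  [216,223): 7 bp

[2,4,5,6,7,7,8,9,9,10,10,11,12,12,14,14,15,15,20,33]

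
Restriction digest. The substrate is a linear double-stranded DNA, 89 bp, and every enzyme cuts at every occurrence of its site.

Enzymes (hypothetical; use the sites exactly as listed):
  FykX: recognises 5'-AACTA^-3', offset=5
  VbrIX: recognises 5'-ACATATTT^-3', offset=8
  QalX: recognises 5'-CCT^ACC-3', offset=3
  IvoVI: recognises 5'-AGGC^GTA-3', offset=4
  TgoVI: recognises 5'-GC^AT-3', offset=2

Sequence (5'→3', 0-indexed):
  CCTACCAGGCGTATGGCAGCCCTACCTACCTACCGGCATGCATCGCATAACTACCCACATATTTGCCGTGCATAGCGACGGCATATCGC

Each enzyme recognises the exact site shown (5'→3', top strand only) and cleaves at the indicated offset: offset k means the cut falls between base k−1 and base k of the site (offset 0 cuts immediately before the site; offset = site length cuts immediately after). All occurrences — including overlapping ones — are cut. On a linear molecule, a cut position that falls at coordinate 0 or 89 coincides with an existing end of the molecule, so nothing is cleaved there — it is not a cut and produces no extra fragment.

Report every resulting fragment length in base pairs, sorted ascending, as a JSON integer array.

Scan for sites:
  FykX AACTA/5: at [48] ⇒ [53]
  VbrIX ACATATTT/8: at [56] ⇒ [64]
  QalX CCTACC/3: at [0, 20, 24, 28] ⇒ [3, 23, 27, 31]
  IvoVI AGGCGTA/4: at [6] ⇒ [10]
  TgoVI GCAT/2: at [35, 39, 44, 69, 80] ⇒ [37, 41, 46, 71, 82]

Pooled cuts: [3, 10, 23, 27, 31, 37, 41, 46, 53, 64, 71, 82]

Fragments:
  [0,3): 3 bp
  [3,10): 7 bp
  [10,23): 13 bp
  [23,27): 4 bp
  [27,31): 4 bp
  [31,37): 6 bp
  [37,41): 4 bp
  [41,46): 5 bp
  [46,53): 7 bp
  [53,64): 11 bp
  [64,71): 7 bp
  [71,82): 11 bp
  [82,89): 7 bp

[3,4,4,4,5,6,7,7,7,7,11,11,13]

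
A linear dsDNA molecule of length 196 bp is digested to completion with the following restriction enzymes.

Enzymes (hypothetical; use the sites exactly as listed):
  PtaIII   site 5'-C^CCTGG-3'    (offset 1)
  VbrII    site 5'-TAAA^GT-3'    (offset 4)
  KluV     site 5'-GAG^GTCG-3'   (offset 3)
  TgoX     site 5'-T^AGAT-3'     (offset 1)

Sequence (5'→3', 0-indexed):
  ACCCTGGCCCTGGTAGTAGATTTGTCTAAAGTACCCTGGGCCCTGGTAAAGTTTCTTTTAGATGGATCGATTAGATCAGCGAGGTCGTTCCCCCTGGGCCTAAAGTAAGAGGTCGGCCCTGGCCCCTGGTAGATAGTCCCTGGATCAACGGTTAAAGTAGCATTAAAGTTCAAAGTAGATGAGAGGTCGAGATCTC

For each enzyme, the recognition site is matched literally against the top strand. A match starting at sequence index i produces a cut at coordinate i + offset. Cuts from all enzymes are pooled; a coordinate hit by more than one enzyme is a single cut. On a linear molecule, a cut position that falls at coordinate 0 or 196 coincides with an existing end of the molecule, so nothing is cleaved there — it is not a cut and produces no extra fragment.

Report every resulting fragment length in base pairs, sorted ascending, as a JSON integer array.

Site scan:
  PtaIII CCCTGG/1: at [1, 7, 33, 40, 91, 116, 123, 137] ⇒ [2, 8, 34, 41, 92, 117, 124, 138]
  VbrII TAAAGT/4: at [26, 46, 100, 152, 163] ⇒ [30, 50, 104, 156, 167]
  KluV GAGGTCG/3: at [80, 108, 182] ⇒ [83, 111, 185]
  TgoX TAGAT/1: at [16, 58, 71, 129, 175] ⇒ [17, 59, 72, 130, 176]

All cut coordinates (distinct, sorted): [2, 8, 17, 30, 34, 41, 50, 59, 72, 83, 92, 104, 111, 117, 124, 130, 138, 156, 167, 176, 185]

Fragments:
  [0,2): 2 bp
  [2,8): 6 bp
  [8,17): 9 bp
  [17,30): 13 bp
  [30,34): 4 bp
  [34,41): 7 bp
  [41,50): 9 bp
  [50,59): 9 bp
  [59,72): 13 bp
  [72,83): 11 bp
  [83,92): 9 bp
  [92,104): 12 bp
  [104,111): 7 bp
  [111,117): 6 bp
  [117,124): 7 bp
  [124,130): 6 bp
  [130,138): 8 bp
  [138,156): 18 bp
  [156,167): 11 bp
  [167,176): 9 bp
  [176,185): 9 bp
  [185,196): 11 bp

[2,4,6,6,6,7,7,7,8,9,9,9,9,9,9,11,11,11,12,13,13,18]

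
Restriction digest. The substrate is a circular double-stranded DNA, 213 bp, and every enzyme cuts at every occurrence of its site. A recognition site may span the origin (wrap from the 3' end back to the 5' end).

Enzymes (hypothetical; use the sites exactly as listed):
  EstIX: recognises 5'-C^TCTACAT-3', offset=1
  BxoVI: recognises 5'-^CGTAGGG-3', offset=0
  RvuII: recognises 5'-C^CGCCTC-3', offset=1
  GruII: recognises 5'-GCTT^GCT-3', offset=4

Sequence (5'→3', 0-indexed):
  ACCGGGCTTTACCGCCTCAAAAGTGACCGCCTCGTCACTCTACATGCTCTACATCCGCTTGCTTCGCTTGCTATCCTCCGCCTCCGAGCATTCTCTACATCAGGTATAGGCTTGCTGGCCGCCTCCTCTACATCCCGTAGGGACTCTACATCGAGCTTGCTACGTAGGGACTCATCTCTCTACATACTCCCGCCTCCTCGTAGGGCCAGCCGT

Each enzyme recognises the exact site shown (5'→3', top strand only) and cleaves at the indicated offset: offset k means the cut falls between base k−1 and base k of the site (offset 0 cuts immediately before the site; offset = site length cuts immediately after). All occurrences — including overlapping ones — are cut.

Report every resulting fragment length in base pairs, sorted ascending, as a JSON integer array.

[4,6,7,8,9,9,9,9,9,11,12,13,14,15,15,16,20,27]

Site scan:
  EstIX (CTCTACAT, off=1): starts [37, 46, 92, 125, 143, 177] → cuts [38, 47, 93, 126, 144, 178]
  BxoVI (CGTAGGG, off=0): starts [135, 162, 198] → cuts [135, 162, 198]
  RvuII (CCGCCTC, off=1): starts [11, 26, 77, 118, 189] → cuts [12, 27, 78, 119, 190]
  GruII (GCTTGCT, off=4): starts [56, 65, 109, 154] → cuts [60, 69, 113, 158]

Pooled cuts: [12, 27, 38, 47, 60, 69, 78, 93, 113, 119, 126, 135, 144, 158, 162, 178, 190, 198]

Fragments:
  12→27: 15 bp
  27→38: 11 bp
  38→47: 9 bp
  47→60: 13 bp
  60→69: 9 bp
  69→78: 9 bp
  78→93: 15 bp
  93→113: 20 bp
  113→119: 6 bp
  119→126: 7 bp
  126→135: 9 bp
  135→144: 9 bp
  144→158: 14 bp
  158→162: 4 bp
  162→178: 16 bp
  178→190: 12 bp
  190→198: 8 bp
  198→12 (wrap): 213-198+12 = 27 bp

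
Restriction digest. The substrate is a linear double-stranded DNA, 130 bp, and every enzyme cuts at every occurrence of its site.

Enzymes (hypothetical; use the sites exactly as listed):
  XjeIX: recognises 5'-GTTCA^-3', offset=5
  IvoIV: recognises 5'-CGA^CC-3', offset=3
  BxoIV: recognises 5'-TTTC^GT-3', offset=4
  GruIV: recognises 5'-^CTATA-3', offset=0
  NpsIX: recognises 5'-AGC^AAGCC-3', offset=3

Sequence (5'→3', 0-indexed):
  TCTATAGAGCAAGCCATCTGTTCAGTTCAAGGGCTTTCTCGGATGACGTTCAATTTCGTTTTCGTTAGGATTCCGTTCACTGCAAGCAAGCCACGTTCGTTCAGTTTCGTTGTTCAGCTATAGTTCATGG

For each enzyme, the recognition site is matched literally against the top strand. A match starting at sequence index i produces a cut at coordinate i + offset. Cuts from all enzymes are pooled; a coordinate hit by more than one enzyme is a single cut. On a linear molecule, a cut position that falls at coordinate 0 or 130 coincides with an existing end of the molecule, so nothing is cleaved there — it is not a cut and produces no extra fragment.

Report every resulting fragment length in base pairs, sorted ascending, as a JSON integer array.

Scan for sites:
  XjeIX (GTTCA, off=5): starts [19, 24, 47, 74, 98, 111, 122] → cuts [24, 29, 52, 79, 103, 116, 127]
  IvoIV (CGACC, off=3): no sites
  BxoIV (TTTCGT, off=4): starts [53, 59, 104] → cuts [57, 63, 108]
  GruIV (CTATA, off=0): starts [1, 117] → cuts [1, 117]
  NpsIX (AGCAAGCC, off=3): starts [7, 84] → cuts [10, 87]

All cut coordinates (distinct, sorted): [1, 10, 24, 29, 52, 57, 63, 79, 87, 103, 108, 116, 117, 127]

Fragment lengths:
  [0,1): 1 bp
  [1,10): 9 bp
  [10,24): 14 bp
  [24,29): 5 bp
  [29,52): 23 bp
  [52,57): 5 bp
  [57,63): 6 bp
  [63,79): 16 bp
  [79,87): 8 bp
  [87,103): 16 bp
  [103,108): 5 bp
  [108,116): 8 bp
  [116,117): 1 bp
  [117,127): 10 bp
  [127,130): 3 bp

[1,1,3,5,5,5,6,8,8,9,10,14,16,16,23]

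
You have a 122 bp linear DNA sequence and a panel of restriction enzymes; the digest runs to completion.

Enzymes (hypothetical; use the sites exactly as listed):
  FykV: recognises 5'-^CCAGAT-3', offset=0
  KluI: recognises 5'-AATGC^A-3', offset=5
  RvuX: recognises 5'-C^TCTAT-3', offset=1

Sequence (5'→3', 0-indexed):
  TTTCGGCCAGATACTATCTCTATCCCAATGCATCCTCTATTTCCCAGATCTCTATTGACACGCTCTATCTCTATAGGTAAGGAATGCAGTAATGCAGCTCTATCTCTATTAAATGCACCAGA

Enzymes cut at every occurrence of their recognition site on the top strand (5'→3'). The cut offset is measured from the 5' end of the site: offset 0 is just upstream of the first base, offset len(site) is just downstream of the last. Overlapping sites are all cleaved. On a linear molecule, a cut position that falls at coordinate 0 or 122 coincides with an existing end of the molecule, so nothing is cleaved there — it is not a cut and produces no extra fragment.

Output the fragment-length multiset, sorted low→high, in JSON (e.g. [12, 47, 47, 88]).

Scan for sites:
  FykV CCAGAT/0: at [6, 43] ⇒ [6, 43]
  KluI AATGCA/5: at [26, 82, 90, 111] ⇒ [31, 87, 95, 116]
  RvuX CTCTAT/1: at [17, 34, 49, 62, 68, 97, 103] ⇒ [18, 35, 50, 63, 69, 98, 104]

Pooled cuts: [6, 18, 31, 35, 43, 50, 63, 69, 87, 95, 98, 104, 116]

Fragment lengths:
  [0,6): 6 bp
  [6,18): 12 bp
  [18,31): 13 bp
  [31,35): 4 bp
  [35,43): 8 bp
  [43,50): 7 bp
  [50,63): 13 bp
  [63,69): 6 bp
  [69,87): 18 bp
  [87,95): 8 bp
  [95,98): 3 bp
  [98,104): 6 bp
  [104,116): 12 bp
  [116,122): 6 bp

[3,4,6,6,6,6,7,8,8,12,12,13,13,18]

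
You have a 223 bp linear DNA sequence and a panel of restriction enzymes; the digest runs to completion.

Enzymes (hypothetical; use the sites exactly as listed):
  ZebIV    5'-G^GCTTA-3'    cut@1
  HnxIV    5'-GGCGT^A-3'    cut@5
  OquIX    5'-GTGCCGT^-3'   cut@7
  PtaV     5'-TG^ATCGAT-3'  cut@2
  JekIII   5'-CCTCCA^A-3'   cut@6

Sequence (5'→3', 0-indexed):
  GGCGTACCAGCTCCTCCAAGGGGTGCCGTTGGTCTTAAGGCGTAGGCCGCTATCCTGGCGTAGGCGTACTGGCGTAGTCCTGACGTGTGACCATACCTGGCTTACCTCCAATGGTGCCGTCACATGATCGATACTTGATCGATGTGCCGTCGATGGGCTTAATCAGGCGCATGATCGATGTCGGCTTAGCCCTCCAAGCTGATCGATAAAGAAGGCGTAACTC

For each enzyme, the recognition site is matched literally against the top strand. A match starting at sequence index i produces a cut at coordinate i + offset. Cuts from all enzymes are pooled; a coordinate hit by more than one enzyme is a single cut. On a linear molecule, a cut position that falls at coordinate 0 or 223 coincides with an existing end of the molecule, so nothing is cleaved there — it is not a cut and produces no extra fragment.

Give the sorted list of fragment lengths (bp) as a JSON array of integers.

Site scan:
  ZebIV GGCTTA/1: at [98, 155, 182] ⇒ [99, 156, 183]
  HnxIV GGCGTA/5: at [0, 38, 56, 62, 70, 213] ⇒ [5, 43, 61, 67, 75, 218]
  OquIX GTGCCGT/7: at [22, 113, 143] ⇒ [29, 120, 150]
  PtaV TGATCGAT/2: at [124, 135, 171, 199] ⇒ [126, 137, 173, 201]
  JekIII CCTCCAA/6: at [12, 104, 190] ⇒ [18, 110, 196]

Pooled cuts: [5, 18, 29, 43, 61, 67, 75, 99, 110, 120, 126, 137, 150, 156, 173, 183, 196, 201, 218]

Fragments:
  [0,5): 5 bp
  [5,18): 13 bp
  [18,29): 11 bp
  [29,43): 14 bp
  [43,61): 18 bp
  [61,67): 6 bp
  [67,75): 8 bp
  [75,99): 24 bp
  [99,110): 11 bp
  [110,120): 10 bp
  [120,126): 6 bp
  [126,137): 11 bp
  [137,150): 13 bp
  [150,156): 6 bp
  [156,173): 17 bp
  [173,183): 10 bp
  [183,196): 13 bp
  [196,201): 5 bp
  [201,218): 17 bp
  [218,223): 5 bp

[5,5,5,6,6,6,8,10,10,11,11,11,13,13,13,14,17,17,18,24]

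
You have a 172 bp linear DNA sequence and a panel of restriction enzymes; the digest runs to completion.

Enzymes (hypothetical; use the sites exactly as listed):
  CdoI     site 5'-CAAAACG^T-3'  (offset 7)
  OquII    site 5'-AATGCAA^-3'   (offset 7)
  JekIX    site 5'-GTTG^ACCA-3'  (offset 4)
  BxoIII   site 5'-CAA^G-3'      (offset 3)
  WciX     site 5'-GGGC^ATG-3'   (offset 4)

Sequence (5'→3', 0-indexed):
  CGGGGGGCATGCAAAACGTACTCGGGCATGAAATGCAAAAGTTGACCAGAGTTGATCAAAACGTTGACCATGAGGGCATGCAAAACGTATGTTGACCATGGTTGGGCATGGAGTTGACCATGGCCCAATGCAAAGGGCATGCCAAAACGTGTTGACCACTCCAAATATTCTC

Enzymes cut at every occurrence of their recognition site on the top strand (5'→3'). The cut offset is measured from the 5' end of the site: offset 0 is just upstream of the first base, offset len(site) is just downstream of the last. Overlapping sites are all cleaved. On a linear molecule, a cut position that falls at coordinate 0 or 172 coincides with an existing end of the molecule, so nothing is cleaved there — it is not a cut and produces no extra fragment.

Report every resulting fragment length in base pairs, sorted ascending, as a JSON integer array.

[3,5,5,6,7,8,9,9,10,10,11,11,11,13,17,18,19]

Per-enzyme occurrences:
  CdoI (CAAAACGT, off=7): starts [11, 56, 80, 142] → cuts [18, 63, 87, 149]
  OquII (AATGCAA, off=7): starts [31, 126] → cuts [38, 133]
  JekIX (GTTGACCA, off=4): starts [40, 62, 90, 112, 150] → cuts [44, 66, 94, 116, 154]
  BxoIII (CAAG, off=3): no sites
  WciX (GGGCATG, off=4): starts [4, 23, 73, 103, 134] → cuts [8, 27, 77, 107, 138]

All cut coordinates (distinct, sorted): [8, 18, 27, 38, 44, 63, 66, 77, 87, 94, 107, 116, 133, 138, 149, 154]

Fragment lengths:
  [0,8): 8 bp
  [8,18): 10 bp
  [18,27): 9 bp
  [27,38): 11 bp
  [38,44): 6 bp
  [44,63): 19 bp
  [63,66): 3 bp
  [66,77): 11 bp
  [77,87): 10 bp
  [87,94): 7 bp
  [94,107): 13 bp
  [107,116): 9 bp
  [116,133): 17 bp
  [133,138): 5 bp
  [138,149): 11 bp
  [149,154): 5 bp
  [154,172): 18 bp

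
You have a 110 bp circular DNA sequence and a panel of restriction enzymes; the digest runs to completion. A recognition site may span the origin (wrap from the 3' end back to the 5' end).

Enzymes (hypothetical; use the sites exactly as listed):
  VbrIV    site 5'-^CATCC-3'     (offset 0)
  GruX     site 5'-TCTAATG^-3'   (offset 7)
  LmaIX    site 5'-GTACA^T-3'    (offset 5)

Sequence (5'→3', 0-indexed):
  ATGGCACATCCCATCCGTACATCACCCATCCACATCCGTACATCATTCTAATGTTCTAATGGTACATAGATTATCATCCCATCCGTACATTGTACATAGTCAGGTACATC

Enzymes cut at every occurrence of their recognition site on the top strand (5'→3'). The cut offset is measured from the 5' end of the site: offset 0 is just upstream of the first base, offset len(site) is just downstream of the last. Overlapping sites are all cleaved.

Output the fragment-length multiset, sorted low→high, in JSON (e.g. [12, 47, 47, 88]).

[5,5,5,5,6,7,8,8,8,10,10,10,11,12]

Scan for sites:
  VbrIV (CATCC, off=0): starts [6, 11, 26, 32, 74, 79] → cuts [6, 11, 26, 32, 74, 79]
  GruX (TCTAATG, off=7): starts [46, 54] → cuts [53, 61]
  LmaIX (GTACAT, off=5): starts [16, 37, 61, 84, 91, 103] → cuts [21, 42, 66, 89, 96, 108]

All cut coordinates (distinct, sorted): [6, 11, 21, 26, 32, 42, 53, 61, 66, 74, 79, 89, 96, 108]

Fragments:
  6→11: 5 bp
  11→21: 10 bp
  21→26: 5 bp
  26→32: 6 bp
  32→42: 10 bp
  42→53: 11 bp
  53→61: 8 bp
  61→66: 5 bp
  66→74: 8 bp
  74→79: 5 bp
  79→89: 10 bp
  89→96: 7 bp
  96→108: 12 bp
  108→6 (wrap): 110-108+6 = 8 bp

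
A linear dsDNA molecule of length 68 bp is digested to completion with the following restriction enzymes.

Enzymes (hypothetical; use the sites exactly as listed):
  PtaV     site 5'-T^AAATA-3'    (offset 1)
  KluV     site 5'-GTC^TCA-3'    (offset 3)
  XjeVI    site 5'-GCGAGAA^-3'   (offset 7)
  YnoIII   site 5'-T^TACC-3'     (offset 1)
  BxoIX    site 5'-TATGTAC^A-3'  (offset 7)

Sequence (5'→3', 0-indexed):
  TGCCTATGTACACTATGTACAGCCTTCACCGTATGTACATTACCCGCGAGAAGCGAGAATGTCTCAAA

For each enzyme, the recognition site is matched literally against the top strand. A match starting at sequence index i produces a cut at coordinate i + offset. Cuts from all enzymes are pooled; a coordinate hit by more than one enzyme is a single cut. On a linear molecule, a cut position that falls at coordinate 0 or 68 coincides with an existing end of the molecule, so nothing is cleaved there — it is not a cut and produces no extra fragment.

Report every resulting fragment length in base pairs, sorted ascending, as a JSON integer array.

Scan for sites:
  PtaV (TAAATA, off=1): no sites
  KluV (GTCTCA, off=3): starts [60] → cuts [63]
  XjeVI (GCGAGAA, off=7): starts [45, 52] → cuts [52, 59]
  YnoIII (TTACC, off=1): starts [39] → cuts [40]
  BxoIX (TATGTACA, off=7): starts [4, 13, 31] → cuts [11, 20, 38]

Pooled cuts: [11, 20, 38, 40, 52, 59, 63]

Fragment lengths:
  [0,11): 11 bp
  [11,20): 9 bp
  [20,38): 18 bp
  [38,40): 2 bp
  [40,52): 12 bp
  [52,59): 7 bp
  [59,63): 4 bp
  [63,68): 5 bp

[2,4,5,7,9,11,12,18]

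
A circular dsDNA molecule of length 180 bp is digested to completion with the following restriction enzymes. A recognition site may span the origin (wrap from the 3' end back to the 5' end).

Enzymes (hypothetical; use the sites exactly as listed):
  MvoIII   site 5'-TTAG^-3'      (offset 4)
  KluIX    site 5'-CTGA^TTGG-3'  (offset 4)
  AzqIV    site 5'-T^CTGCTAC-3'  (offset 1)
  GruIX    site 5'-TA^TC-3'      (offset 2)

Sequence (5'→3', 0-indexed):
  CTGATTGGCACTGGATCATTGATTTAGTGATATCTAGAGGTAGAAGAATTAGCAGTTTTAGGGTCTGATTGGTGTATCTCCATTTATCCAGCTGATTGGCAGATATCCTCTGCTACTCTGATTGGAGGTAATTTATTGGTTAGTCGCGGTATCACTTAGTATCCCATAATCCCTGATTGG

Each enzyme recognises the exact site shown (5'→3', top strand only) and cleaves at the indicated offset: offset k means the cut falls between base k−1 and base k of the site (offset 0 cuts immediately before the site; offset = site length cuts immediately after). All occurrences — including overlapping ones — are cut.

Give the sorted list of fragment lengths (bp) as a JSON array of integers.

[2,4,5,7,8,8,8,8,9,9,10,10,12,15,20,22,23]

Per-enzyme occurrences:
  MvoIII TTAG/4: at [23, 48, 57, 139, 155] ⇒ [27, 52, 61, 143, 159]
  KluIX CTGATTGG/4: at [0, 64, 91, 117, 172] ⇒ [4, 68, 95, 121, 176]
  AzqIV TCTGCTAC/1: at [108] ⇒ [109]
  GruIX TATC/2: at [30, 74, 84, 103, 149, 159] ⇒ [32, 76, 86, 105, 151, 161]

All cut coordinates (distinct, sorted): [4, 27, 32, 52, 61, 68, 76, 86, 95, 105, 109, 121, 143, 151, 159, 161, 176]

Fragments:
  4→27: 23 bp
  27→32: 5 bp
  32→52: 20 bp
  52→61: 9 bp
  61→68: 7 bp
  68→76: 8 bp
  76→86: 10 bp
  86→95: 9 bp
  95→105: 10 bp
  105→109: 4 bp
  109→121: 12 bp
  121→143: 22 bp
  143→151: 8 bp
  151→159: 8 bp
  159→161: 2 bp
  161→176: 15 bp
  176→4 (wrap): 180-176+4 = 8 bp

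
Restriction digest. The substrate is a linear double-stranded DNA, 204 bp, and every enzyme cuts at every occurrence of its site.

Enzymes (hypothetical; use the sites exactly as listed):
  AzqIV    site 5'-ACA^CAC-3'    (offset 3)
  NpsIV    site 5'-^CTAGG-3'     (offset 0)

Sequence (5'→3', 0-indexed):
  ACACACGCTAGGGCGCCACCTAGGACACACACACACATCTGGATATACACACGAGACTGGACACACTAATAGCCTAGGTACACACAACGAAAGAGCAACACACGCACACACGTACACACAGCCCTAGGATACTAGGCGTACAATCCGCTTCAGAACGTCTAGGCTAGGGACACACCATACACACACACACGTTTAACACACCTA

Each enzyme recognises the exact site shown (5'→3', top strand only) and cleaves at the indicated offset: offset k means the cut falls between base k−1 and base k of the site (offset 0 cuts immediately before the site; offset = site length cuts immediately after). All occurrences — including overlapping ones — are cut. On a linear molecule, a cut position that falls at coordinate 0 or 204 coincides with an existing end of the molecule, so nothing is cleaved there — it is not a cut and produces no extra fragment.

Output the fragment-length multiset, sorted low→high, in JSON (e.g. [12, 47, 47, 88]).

[2,2,2,2,2,2,3,4,5,6,7,8,8,8,8,9,9,9,10,11,12,14,16,18,27]

Per-enzyme occurrences:
  AzqIV (ACACAC, off=3): starts [0, 24, 26, 28, 30, 46, 60, 79, 97, 105, 113, 169, 178, 180, 182, 184, 195] → cuts [3, 27, 29, 31, 33, 49, 63, 82, 100, 108, 116, 172, 181, 183, 185, 187, 198]
  NpsIV (CTAGG, off=0): starts [7, 19, 73, 123, 131, 158, 163] → cuts [7, 19, 73, 123, 131, 158, 163]

Pooled cuts: [3, 7, 19, 27, 29, 31, 33, 49, 63, 73, 82, 100, 108, 116, 123, 131, 158, 163, 172, 181, 183, 185, 187, 198]

Fragment lengths:
  [0,3): 3 bp
  [3,7): 4 bp
  [7,19): 12 bp
  [19,27): 8 bp
  [27,29): 2 bp
  [29,31): 2 bp
  [31,33): 2 bp
  [33,49): 16 bp
  [49,63): 14 bp
  [63,73): 10 bp
  [73,82): 9 bp
  [82,100): 18 bp
  [100,108): 8 bp
  [108,116): 8 bp
  [116,123): 7 bp
  [123,131): 8 bp
  [131,158): 27 bp
  [158,163): 5 bp
  [163,172): 9 bp
  [172,181): 9 bp
  [181,183): 2 bp
  [183,185): 2 bp
  [185,187): 2 bp
  [187,198): 11 bp
  [198,204): 6 bp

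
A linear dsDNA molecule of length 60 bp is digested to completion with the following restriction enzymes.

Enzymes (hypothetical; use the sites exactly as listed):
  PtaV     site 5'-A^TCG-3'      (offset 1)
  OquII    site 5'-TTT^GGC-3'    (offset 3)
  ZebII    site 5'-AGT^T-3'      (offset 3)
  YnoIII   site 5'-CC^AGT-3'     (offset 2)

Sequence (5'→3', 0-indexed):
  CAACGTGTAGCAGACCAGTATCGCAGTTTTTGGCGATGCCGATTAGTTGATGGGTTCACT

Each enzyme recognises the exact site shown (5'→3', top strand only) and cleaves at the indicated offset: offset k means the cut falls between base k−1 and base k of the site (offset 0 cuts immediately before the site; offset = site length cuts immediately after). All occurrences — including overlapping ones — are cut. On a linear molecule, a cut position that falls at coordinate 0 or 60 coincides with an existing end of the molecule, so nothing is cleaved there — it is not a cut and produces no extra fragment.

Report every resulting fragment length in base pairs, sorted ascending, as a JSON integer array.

[4,4,7,13,16,16]

Per-enzyme occurrences:
  PtaV ATCG/1: at [19] ⇒ [20]
  OquII TTTGGC/3: at [28] ⇒ [31]
  ZebII AGTT/3: at [24, 44] ⇒ [27, 47]
  YnoIII CCAGT/2: at [14] ⇒ [16]

All cut coordinates (distinct, sorted): [16, 20, 27, 31, 47]

Fragment lengths:
  [0,16): 16 bp
  [16,20): 4 bp
  [20,27): 7 bp
  [27,31): 4 bp
  [31,47): 16 bp
  [47,60): 13 bp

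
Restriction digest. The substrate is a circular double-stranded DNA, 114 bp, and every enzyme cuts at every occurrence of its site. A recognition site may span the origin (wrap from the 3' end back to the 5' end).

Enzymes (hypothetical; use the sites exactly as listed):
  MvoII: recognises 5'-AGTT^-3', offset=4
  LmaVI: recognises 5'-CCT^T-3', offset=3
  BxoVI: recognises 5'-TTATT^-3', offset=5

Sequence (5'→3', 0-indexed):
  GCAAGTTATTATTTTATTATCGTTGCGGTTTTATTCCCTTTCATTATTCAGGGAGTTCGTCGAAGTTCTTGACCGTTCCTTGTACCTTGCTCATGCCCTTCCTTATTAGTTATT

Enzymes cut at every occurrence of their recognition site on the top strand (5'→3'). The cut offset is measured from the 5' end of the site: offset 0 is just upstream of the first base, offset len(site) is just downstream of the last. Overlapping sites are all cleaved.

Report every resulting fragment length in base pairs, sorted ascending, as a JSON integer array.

[3,3,3,4,4,4,4,5,7,7,9,9,10,12,13,17]

Site scan:
  MvoII (AGTT, off=4): starts [3, 53, 63, 107] → cuts [7, 57, 67, 111]
  LmaVI (CCTT, off=3): starts [36, 77, 84, 96, 100] → cuts [39, 80, 87, 99, 103]
  BxoVI (TTATT, off=5): starts [5, 8, 13, 30, 43, 102, 109] → cuts [0, 10, 13, 18, 35, 48, 107]

All cut coordinates (distinct, sorted): [0, 7, 10, 13, 18, 35, 39, 48, 57, 67, 80, 87, 99, 103, 107, 111]

Fragment lengths:
  0→7: 7 bp
  7→10: 3 bp
  10→13: 3 bp
  13→18: 5 bp
  18→35: 17 bp
  35→39: 4 bp
  39→48: 9 bp
  48→57: 9 bp
  57→67: 10 bp
  67→80: 13 bp
  80→87: 7 bp
  87→99: 12 bp
  99→103: 4 bp
  103→107: 4 bp
  107→111: 4 bp
  111→0 (wrap): 114-111+0 = 3 bp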